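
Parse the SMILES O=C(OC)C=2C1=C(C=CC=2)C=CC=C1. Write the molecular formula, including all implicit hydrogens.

C12H10O2

Walk through each heavy atom and fill implicit hydrogens from standard valence (C 4, N 3, O 2, S 2, halogen 1):
  atom 1: O, bond orders sum to 2 (valence 2) → 0 H
  atom 2: C, bond orders sum to 4 (valence 4) → 0 H
  atom 3: O, bond orders sum to 2 (valence 2) → 0 H
  atom 4: C, bond orders sum to 1 (valence 4) → 3 H
  atom 5: C, bond orders sum to 4 (valence 4) → 0 H
  atom 6: C, bond orders sum to 4 (valence 4) → 0 H
  atom 7: C, bond orders sum to 4 (valence 4) → 0 H
  atom 8: C, bond orders sum to 3 (valence 4) → 1 H
  atom 9: C, bond orders sum to 3 (valence 4) → 1 H
  atom 10: C, bond orders sum to 3 (valence 4) → 1 H
  atom 11: C, bond orders sum to 3 (valence 4) → 1 H
  atom 12: C, bond orders sum to 3 (valence 4) → 1 H
  atom 13: C, bond orders sum to 3 (valence 4) → 1 H
  atom 14: C, bond orders sum to 3 (valence 4) → 1 H
Totals → C:12, H:10, O:2.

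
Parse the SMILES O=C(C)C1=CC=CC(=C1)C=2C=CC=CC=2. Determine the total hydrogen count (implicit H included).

12

Walk through each heavy atom and fill implicit hydrogens from standard valence (C 4, N 3, O 2, S 2, halogen 1):
  atom 1: O, bond orders sum to 2 (valence 2) → 0 H
  atom 2: C, bond orders sum to 4 (valence 4) → 0 H
  atom 3: C, bond orders sum to 1 (valence 4) → 3 H
  atom 4: C, bond orders sum to 4 (valence 4) → 0 H
  atom 5: C, bond orders sum to 3 (valence 4) → 1 H
  atom 6: C, bond orders sum to 3 (valence 4) → 1 H
  atom 7: C, bond orders sum to 3 (valence 4) → 1 H
  atom 8: C, bond orders sum to 4 (valence 4) → 0 H
  atom 9: C, bond orders sum to 3 (valence 4) → 1 H
  atom 10: C, bond orders sum to 4 (valence 4) → 0 H
  atom 11: C, bond orders sum to 3 (valence 4) → 1 H
  atom 12: C, bond orders sum to 3 (valence 4) → 1 H
  atom 13: C, bond orders sum to 3 (valence 4) → 1 H
  atom 14: C, bond orders sum to 3 (valence 4) → 1 H
  atom 15: C, bond orders sum to 3 (valence 4) → 1 H
Total hydrogens: 12.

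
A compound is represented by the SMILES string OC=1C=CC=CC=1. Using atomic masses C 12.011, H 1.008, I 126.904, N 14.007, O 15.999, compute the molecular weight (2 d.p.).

First, the molecular formula is C6H6O (counting implicit H from valence).
  C: 6 × 12.011 = 72.066
  H: 6 × 1.008 = 6.048
  O: 1 × 15.999 = 15.999
Sum: 6×12.011 + 6×1.008 + 1×15.999 = 94.113 → 94.11 g/mol.

94.11 g/mol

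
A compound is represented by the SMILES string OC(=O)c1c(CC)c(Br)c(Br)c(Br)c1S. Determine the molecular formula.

C9H7Br3O2S

Walk through each heavy atom and fill implicit hydrogens from standard valence (C 4, N 3, O 2, S 2, halogen 1); for lowercase aromatic atoms, an aromatic c carries 1 H when it has two neighbours and 0 H with three, and aromatic n carries 0 H:
  atom 1: O, bond orders sum to 1 (valence 2) → 1 H
  atom 2: C, bond orders sum to 4 (valence 4) → 0 H
  atom 3: O, bond orders sum to 2 (valence 2) → 0 H
  atom 4: aromatic c, 3 neighbours → 0 H
  atom 5: aromatic c, 3 neighbours → 0 H
  atom 6: C, bond orders sum to 2 (valence 4) → 2 H
  atom 7: C, bond orders sum to 1 (valence 4) → 3 H
  atom 8: aromatic c, 3 neighbours → 0 H
  atom 9: Br (halogen, monovalent) → 0 H
  atom 10: aromatic c, 3 neighbours → 0 H
  atom 11: Br (halogen, monovalent) → 0 H
  atom 12: aromatic c, 3 neighbours → 0 H
  atom 13: Br (halogen, monovalent) → 0 H
  atom 14: aromatic c, 3 neighbours → 0 H
  atom 15: S, bond orders sum to 1 (valence 2) → 1 H
Totals → C:9, H:7, Br:3, O:2, S:1.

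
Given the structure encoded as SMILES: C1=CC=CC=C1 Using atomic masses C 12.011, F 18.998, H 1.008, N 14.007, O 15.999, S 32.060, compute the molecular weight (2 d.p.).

First, the molecular formula is C6H6 (counting implicit H from valence).
  C: 6 × 12.011 = 72.066
  H: 6 × 1.008 = 6.048
Sum: 6×12.011 + 6×1.008 = 78.114 → 78.11 g/mol.

78.11 g/mol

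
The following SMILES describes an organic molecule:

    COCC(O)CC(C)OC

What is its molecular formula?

Walk through each heavy atom and fill implicit hydrogens from standard valence (C 4, N 3, O 2, S 2, halogen 1):
  atom 1: C, bond orders sum to 1 (valence 4) → 3 H
  atom 2: O, bond orders sum to 2 (valence 2) → 0 H
  atom 3: C, bond orders sum to 2 (valence 4) → 2 H
  atom 4: C, bond orders sum to 3 (valence 4) → 1 H
  atom 5: O, bond orders sum to 1 (valence 2) → 1 H
  atom 6: C, bond orders sum to 2 (valence 4) → 2 H
  atom 7: C, bond orders sum to 3 (valence 4) → 1 H
  atom 8: C, bond orders sum to 1 (valence 4) → 3 H
  atom 9: O, bond orders sum to 2 (valence 2) → 0 H
  atom 10: C, bond orders sum to 1 (valence 4) → 3 H
Totals → C:7, H:16, O:3.

C7H16O3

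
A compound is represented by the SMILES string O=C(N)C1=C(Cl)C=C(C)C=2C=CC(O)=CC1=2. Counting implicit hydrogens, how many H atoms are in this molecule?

10

Walk through each heavy atom and fill implicit hydrogens from standard valence (C 4, N 3, O 2, S 2, halogen 1):
  atom 1: O, bond orders sum to 2 (valence 2) → 0 H
  atom 2: C, bond orders sum to 4 (valence 4) → 0 H
  atom 3: N, bond orders sum to 1 (valence 3) → 2 H
  atom 4: C, bond orders sum to 4 (valence 4) → 0 H
  atom 5: C, bond orders sum to 4 (valence 4) → 0 H
  atom 6: Cl (halogen, monovalent) → 0 H
  atom 7: C, bond orders sum to 3 (valence 4) → 1 H
  atom 8: C, bond orders sum to 4 (valence 4) → 0 H
  atom 9: C, bond orders sum to 1 (valence 4) → 3 H
  atom 10: C, bond orders sum to 4 (valence 4) → 0 H
  atom 11: C, bond orders sum to 3 (valence 4) → 1 H
  atom 12: C, bond orders sum to 3 (valence 4) → 1 H
  atom 13: C, bond orders sum to 4 (valence 4) → 0 H
  atom 14: O, bond orders sum to 1 (valence 2) → 1 H
  atom 15: C, bond orders sum to 3 (valence 4) → 1 H
  atom 16: C, bond orders sum to 4 (valence 4) → 0 H
Total hydrogens: 10.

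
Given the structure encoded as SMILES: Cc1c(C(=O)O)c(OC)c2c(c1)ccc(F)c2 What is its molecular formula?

C13H11FO3

Walk through each heavy atom and fill implicit hydrogens from standard valence (C 4, N 3, O 2, S 2, halogen 1); for lowercase aromatic atoms, an aromatic c carries 1 H when it has two neighbours and 0 H with three, and aromatic n carries 0 H:
  atom 1: C, bond orders sum to 1 (valence 4) → 3 H
  atom 2: aromatic c, 3 neighbours → 0 H
  atom 3: aromatic c, 3 neighbours → 0 H
  atom 4: C, bond orders sum to 4 (valence 4) → 0 H
  atom 5: O, bond orders sum to 2 (valence 2) → 0 H
  atom 6: O, bond orders sum to 1 (valence 2) → 1 H
  atom 7: aromatic c, 3 neighbours → 0 H
  atom 8: O, bond orders sum to 2 (valence 2) → 0 H
  atom 9: C, bond orders sum to 1 (valence 4) → 3 H
  atom 10: aromatic c, 3 neighbours → 0 H
  atom 11: aromatic c, 3 neighbours → 0 H
  atom 12: aromatic c, 2 neighbours → 1 H
  atom 13: aromatic c, 2 neighbours → 1 H
  atom 14: aromatic c, 2 neighbours → 1 H
  atom 15: aromatic c, 3 neighbours → 0 H
  atom 16: F (halogen, monovalent) → 0 H
  atom 17: aromatic c, 2 neighbours → 1 H
Totals → C:13, H:11, F:1, O:3.
In Hill order: C13H11FO3.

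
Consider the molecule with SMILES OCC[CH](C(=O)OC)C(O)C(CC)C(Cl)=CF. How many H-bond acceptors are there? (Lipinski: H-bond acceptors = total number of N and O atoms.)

N atoms: 0; O atoms: 4.
Lipinski HBA = 0 + 4 = 4.

4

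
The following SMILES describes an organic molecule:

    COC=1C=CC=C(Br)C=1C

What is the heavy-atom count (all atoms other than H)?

Every atom symbol written in the SMILES (organic subset) is one heavy atom; implicit H are not written.
Heavy atoms by element → Br:1, C:8, O:1.
Total: 10.

10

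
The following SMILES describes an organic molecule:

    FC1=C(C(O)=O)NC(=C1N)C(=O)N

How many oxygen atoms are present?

3

Scan the SMILES for O atoms (remember two-letter symbols like Cl and Br are single atoms).
Oxygen count: 3.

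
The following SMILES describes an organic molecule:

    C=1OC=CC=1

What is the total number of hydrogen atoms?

4

Walk through each heavy atom and fill implicit hydrogens from standard valence (C 4, N 3, O 2, S 2, halogen 1):
  atom 1: C, bond orders sum to 3 (valence 4) → 1 H
  atom 2: O, bond orders sum to 2 (valence 2) → 0 H
  atom 3: C, bond orders sum to 3 (valence 4) → 1 H
  atom 4: C, bond orders sum to 3 (valence 4) → 1 H
  atom 5: C, bond orders sum to 3 (valence 4) → 1 H
Total hydrogens: 4.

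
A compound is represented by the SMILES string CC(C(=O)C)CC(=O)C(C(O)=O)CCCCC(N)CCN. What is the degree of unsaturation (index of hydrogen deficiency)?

3

Molecular formula: C15H28N2O4.
DoU = (2C + 2 + N − H − X) / 2, where X is the halogen count and O/S are ignored.
    = (2·15 + 2 + 2 − 28 − 0) / 2 = 6 / 2 = 3.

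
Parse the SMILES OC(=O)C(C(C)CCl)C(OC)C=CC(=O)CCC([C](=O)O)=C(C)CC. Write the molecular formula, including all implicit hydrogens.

Walk through each heavy atom and fill implicit hydrogens from standard valence (C 4, N 3, O 2, S 2, halogen 1):
  atom 1: O, bond orders sum to 1 (valence 2) → 1 H
  atom 2: C, bond orders sum to 4 (valence 4) → 0 H
  atom 3: O, bond orders sum to 2 (valence 2) → 0 H
  atom 4: C, bond orders sum to 3 (valence 4) → 1 H
  atom 5: C, bond orders sum to 3 (valence 4) → 1 H
  atom 6: C, bond orders sum to 1 (valence 4) → 3 H
  atom 7: C, bond orders sum to 2 (valence 4) → 2 H
  atom 8: Cl (halogen, monovalent) → 0 H
  atom 9: C, bond orders sum to 3 (valence 4) → 1 H
  atom 10: O, bond orders sum to 2 (valence 2) → 0 H
  atom 11: C, bond orders sum to 1 (valence 4) → 3 H
  atom 12: C, bond orders sum to 3 (valence 4) → 1 H
  atom 13: C, bond orders sum to 3 (valence 4) → 1 H
  atom 14: C, bond orders sum to 4 (valence 4) → 0 H
  atom 15: O, bond orders sum to 2 (valence 2) → 0 H
  atom 16: C, bond orders sum to 2 (valence 4) → 2 H
  atom 17: C, bond orders sum to 2 (valence 4) → 2 H
  atom 18: C, bond orders sum to 4 (valence 4) → 0 H
  atom 19: C with explicit H count 0
  atom 20: O, bond orders sum to 2 (valence 2) → 0 H
  atom 21: O, bond orders sum to 1 (valence 2) → 1 H
  atom 22: C, bond orders sum to 4 (valence 4) → 0 H
  atom 23: C, bond orders sum to 1 (valence 4) → 3 H
  atom 24: C, bond orders sum to 2 (valence 4) → 2 H
  atom 25: C, bond orders sum to 1 (valence 4) → 3 H
Totals → C:18, H:27, Cl:1, O:6.

C18H27ClO6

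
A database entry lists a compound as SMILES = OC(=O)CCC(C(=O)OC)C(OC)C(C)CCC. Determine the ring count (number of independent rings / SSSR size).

0

In SMILES, each pair of matching ring-closure digits denotes one ring-closing bond; the number of such bonds equals the number of independent rings.
Ring-closure bonds here: 0.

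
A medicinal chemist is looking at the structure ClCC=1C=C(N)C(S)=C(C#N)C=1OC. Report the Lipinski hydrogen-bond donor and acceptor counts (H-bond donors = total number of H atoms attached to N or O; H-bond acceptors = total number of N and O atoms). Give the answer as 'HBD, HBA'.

Donors: find every N or O and count the H atoms it carries.
  atom 6 (N): bond orders sum to 1 → 2 H
  atom 11 (N): bond orders sum to 3 → 0 H
  atom 13 (O): bond orders sum to 2 → 0 H
Lipinski HBD = 2.
Acceptors: N atoms = 2, O atoms = 1 → HBA = 3.

2, 3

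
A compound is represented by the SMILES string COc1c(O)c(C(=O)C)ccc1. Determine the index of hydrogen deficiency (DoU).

5

Molecular formula: C9H10O3.
DoU = (2C + 2 + N − H − X) / 2, where X is the halogen count and O/S are ignored.
    = (2·9 + 2 + 0 − 10 − 0) / 2 = 10 / 2 = 5.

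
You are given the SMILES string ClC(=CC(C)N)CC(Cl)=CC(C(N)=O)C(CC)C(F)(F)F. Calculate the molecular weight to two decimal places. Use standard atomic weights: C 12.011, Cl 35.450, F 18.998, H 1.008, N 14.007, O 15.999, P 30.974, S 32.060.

347.20 g/mol

First, the molecular formula is C13H19Cl2F3N2O (counting implicit H from valence).
  C: 13 × 12.011 = 156.143
  Cl: 2 × 35.450 = 70.900
  F: 3 × 18.998 = 56.994
  H: 19 × 1.008 = 19.152
  N: 2 × 14.007 = 28.014
  O: 1 × 15.999 = 15.999
Sum: 13×12.011 + 2×35.450 + 3×18.998 + 19×1.008 + 2×14.007 + 1×15.999 = 347.202 → 347.20 g/mol.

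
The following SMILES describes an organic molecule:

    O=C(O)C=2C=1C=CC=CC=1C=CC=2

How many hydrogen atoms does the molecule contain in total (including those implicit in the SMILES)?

8

Walk through each heavy atom and fill implicit hydrogens from standard valence (C 4, N 3, O 2, S 2, halogen 1):
  atom 1: O, bond orders sum to 2 (valence 2) → 0 H
  atom 2: C, bond orders sum to 4 (valence 4) → 0 H
  atom 3: O, bond orders sum to 1 (valence 2) → 1 H
  atom 4: C, bond orders sum to 4 (valence 4) → 0 H
  atom 5: C, bond orders sum to 4 (valence 4) → 0 H
  atom 6: C, bond orders sum to 3 (valence 4) → 1 H
  atom 7: C, bond orders sum to 3 (valence 4) → 1 H
  atom 8: C, bond orders sum to 3 (valence 4) → 1 H
  atom 9: C, bond orders sum to 3 (valence 4) → 1 H
  atom 10: C, bond orders sum to 4 (valence 4) → 0 H
  atom 11: C, bond orders sum to 3 (valence 4) → 1 H
  atom 12: C, bond orders sum to 3 (valence 4) → 1 H
  atom 13: C, bond orders sum to 3 (valence 4) → 1 H
Total hydrogens: 8.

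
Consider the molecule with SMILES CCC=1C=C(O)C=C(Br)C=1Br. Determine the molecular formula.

Walk through each heavy atom and fill implicit hydrogens from standard valence (C 4, N 3, O 2, S 2, halogen 1):
  atom 1: C, bond orders sum to 1 (valence 4) → 3 H
  atom 2: C, bond orders sum to 2 (valence 4) → 2 H
  atom 3: C, bond orders sum to 4 (valence 4) → 0 H
  atom 4: C, bond orders sum to 3 (valence 4) → 1 H
  atom 5: C, bond orders sum to 4 (valence 4) → 0 H
  atom 6: O, bond orders sum to 1 (valence 2) → 1 H
  atom 7: C, bond orders sum to 3 (valence 4) → 1 H
  atom 8: C, bond orders sum to 4 (valence 4) → 0 H
  atom 9: Br (halogen, monovalent) → 0 H
  atom 10: C, bond orders sum to 4 (valence 4) → 0 H
  atom 11: Br (halogen, monovalent) → 0 H
Totals → C:8, H:8, Br:2, O:1.

C8H8Br2O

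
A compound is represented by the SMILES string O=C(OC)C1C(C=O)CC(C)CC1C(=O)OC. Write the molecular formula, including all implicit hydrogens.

C12H18O5

Walk through each heavy atom and fill implicit hydrogens from standard valence (C 4, N 3, O 2, S 2, halogen 1):
  atom 1: O, bond orders sum to 2 (valence 2) → 0 H
  atom 2: C, bond orders sum to 4 (valence 4) → 0 H
  atom 3: O, bond orders sum to 2 (valence 2) → 0 H
  atom 4: C, bond orders sum to 1 (valence 4) → 3 H
  atom 5: C, bond orders sum to 3 (valence 4) → 1 H
  atom 6: C, bond orders sum to 3 (valence 4) → 1 H
  atom 7: C, bond orders sum to 3 (valence 4) → 1 H
  atom 8: O, bond orders sum to 2 (valence 2) → 0 H
  atom 9: C, bond orders sum to 2 (valence 4) → 2 H
  atom 10: C, bond orders sum to 3 (valence 4) → 1 H
  atom 11: C, bond orders sum to 1 (valence 4) → 3 H
  atom 12: C, bond orders sum to 2 (valence 4) → 2 H
  atom 13: C, bond orders sum to 3 (valence 4) → 1 H
  atom 14: C, bond orders sum to 4 (valence 4) → 0 H
  atom 15: O, bond orders sum to 2 (valence 2) → 0 H
  atom 16: O, bond orders sum to 2 (valence 2) → 0 H
  atom 17: C, bond orders sum to 1 (valence 4) → 3 H
Totals → C:12, H:18, O:5.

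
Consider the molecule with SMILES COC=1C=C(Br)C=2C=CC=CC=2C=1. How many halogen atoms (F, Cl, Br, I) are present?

1

Halogen atoms appear at heavy-atom position 6 (1×Br).
Other groups present: 1 ether.
Halogen count: 1.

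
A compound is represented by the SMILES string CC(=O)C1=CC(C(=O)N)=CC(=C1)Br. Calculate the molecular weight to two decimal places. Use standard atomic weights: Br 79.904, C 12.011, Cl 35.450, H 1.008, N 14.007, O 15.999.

First, the molecular formula is C9H8BrNO2 (counting implicit H from valence).
  Br: 1 × 79.904 = 79.904
  C: 9 × 12.011 = 108.099
  H: 8 × 1.008 = 8.064
  N: 1 × 14.007 = 14.007
  O: 2 × 15.999 = 31.998
Sum: 1×79.904 + 9×12.011 + 8×1.008 + 1×14.007 + 2×15.999 = 242.072 → 242.07 g/mol.

242.07 g/mol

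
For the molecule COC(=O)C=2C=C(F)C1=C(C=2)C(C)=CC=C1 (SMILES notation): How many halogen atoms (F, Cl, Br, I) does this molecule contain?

1

Halogen atoms appear at heavy-atom position 8 (1×F).
Other groups present: 1 ester.
Halogen count: 1.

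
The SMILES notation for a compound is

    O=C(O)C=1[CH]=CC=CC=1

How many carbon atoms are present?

Count every carbon token in the SMILES (each C, including those in ring-closure positions and inside branches).
Carbon count: 7.

7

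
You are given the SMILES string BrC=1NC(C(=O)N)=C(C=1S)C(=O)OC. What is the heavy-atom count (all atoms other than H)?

Every atom symbol written in the SMILES (organic subset) is one heavy atom; implicit H are not written.
Heavy atoms by element → Br:1, C:7, N:2, O:3, S:1.
Total: 14.

14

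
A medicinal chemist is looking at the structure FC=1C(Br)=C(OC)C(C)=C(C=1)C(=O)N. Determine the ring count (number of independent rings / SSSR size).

1

In SMILES, each pair of matching ring-closure digits denotes one ring-closing bond; the number of such bonds equals the number of independent rings.
Ring-closure bonds here: 1.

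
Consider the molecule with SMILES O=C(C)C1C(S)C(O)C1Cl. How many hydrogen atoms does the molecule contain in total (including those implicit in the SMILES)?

Walk through each heavy atom and fill implicit hydrogens from standard valence (C 4, N 3, O 2, S 2, halogen 1):
  atom 1: O, bond orders sum to 2 (valence 2) → 0 H
  atom 2: C, bond orders sum to 4 (valence 4) → 0 H
  atom 3: C, bond orders sum to 1 (valence 4) → 3 H
  atom 4: C, bond orders sum to 3 (valence 4) → 1 H
  atom 5: C, bond orders sum to 3 (valence 4) → 1 H
  atom 6: S, bond orders sum to 1 (valence 2) → 1 H
  atom 7: C, bond orders sum to 3 (valence 4) → 1 H
  atom 8: O, bond orders sum to 1 (valence 2) → 1 H
  atom 9: C, bond orders sum to 3 (valence 4) → 1 H
  atom 10: Cl (halogen, monovalent) → 0 H
Total hydrogens: 9.

9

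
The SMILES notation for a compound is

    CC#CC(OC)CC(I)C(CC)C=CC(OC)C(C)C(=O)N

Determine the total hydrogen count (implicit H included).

28

Walk through each heavy atom and fill implicit hydrogens from standard valence (C 4, N 3, O 2, S 2, halogen 1):
  atom 1: C, bond orders sum to 1 (valence 4) → 3 H
  atom 2: C, bond orders sum to 4 (valence 4) → 0 H
  atom 3: C, bond orders sum to 4 (valence 4) → 0 H
  atom 4: C, bond orders sum to 3 (valence 4) → 1 H
  atom 5: O, bond orders sum to 2 (valence 2) → 0 H
  atom 6: C, bond orders sum to 1 (valence 4) → 3 H
  atom 7: C, bond orders sum to 2 (valence 4) → 2 H
  atom 8: C, bond orders sum to 3 (valence 4) → 1 H
  atom 9: I (halogen, monovalent) → 0 H
  atom 10: C, bond orders sum to 3 (valence 4) → 1 H
  atom 11: C, bond orders sum to 2 (valence 4) → 2 H
  atom 12: C, bond orders sum to 1 (valence 4) → 3 H
  atom 13: C, bond orders sum to 3 (valence 4) → 1 H
  atom 14: C, bond orders sum to 3 (valence 4) → 1 H
  atom 15: C, bond orders sum to 3 (valence 4) → 1 H
  atom 16: O, bond orders sum to 2 (valence 2) → 0 H
  atom 17: C, bond orders sum to 1 (valence 4) → 3 H
  atom 18: C, bond orders sum to 3 (valence 4) → 1 H
  atom 19: C, bond orders sum to 1 (valence 4) → 3 H
  atom 20: C, bond orders sum to 4 (valence 4) → 0 H
  atom 21: O, bond orders sum to 2 (valence 2) → 0 H
  atom 22: N, bond orders sum to 1 (valence 3) → 2 H
Total hydrogens: 28.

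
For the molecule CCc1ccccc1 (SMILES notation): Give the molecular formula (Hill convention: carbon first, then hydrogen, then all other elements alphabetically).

C8H10

Walk through each heavy atom and fill implicit hydrogens from standard valence (C 4, N 3, O 2, S 2, halogen 1); for lowercase aromatic atoms, an aromatic c carries 1 H when it has two neighbours and 0 H with three, and aromatic n carries 0 H:
  atom 1: C, bond orders sum to 1 (valence 4) → 3 H
  atom 2: C, bond orders sum to 2 (valence 4) → 2 H
  atom 3: aromatic c, 3 neighbours → 0 H
  atom 4: aromatic c, 2 neighbours → 1 H
  atom 5: aromatic c, 2 neighbours → 1 H
  atom 6: aromatic c, 2 neighbours → 1 H
  atom 7: aromatic c, 2 neighbours → 1 H
  atom 8: aromatic c, 2 neighbours → 1 H
Totals → C:8, H:10.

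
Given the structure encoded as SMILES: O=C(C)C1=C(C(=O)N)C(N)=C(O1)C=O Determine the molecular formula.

C8H8N2O4

Walk through each heavy atom and fill implicit hydrogens from standard valence (C 4, N 3, O 2, S 2, halogen 1):
  atom 1: O, bond orders sum to 2 (valence 2) → 0 H
  atom 2: C, bond orders sum to 4 (valence 4) → 0 H
  atom 3: C, bond orders sum to 1 (valence 4) → 3 H
  atom 4: C, bond orders sum to 4 (valence 4) → 0 H
  atom 5: C, bond orders sum to 4 (valence 4) → 0 H
  atom 6: C, bond orders sum to 4 (valence 4) → 0 H
  atom 7: O, bond orders sum to 2 (valence 2) → 0 H
  atom 8: N, bond orders sum to 1 (valence 3) → 2 H
  atom 9: C, bond orders sum to 4 (valence 4) → 0 H
  atom 10: N, bond orders sum to 1 (valence 3) → 2 H
  atom 11: C, bond orders sum to 4 (valence 4) → 0 H
  atom 12: O, bond orders sum to 2 (valence 2) → 0 H
  atom 13: C, bond orders sum to 3 (valence 4) → 1 H
  atom 14: O, bond orders sum to 2 (valence 2) → 0 H
Totals → C:8, H:8, N:2, O:4.
In Hill order: C8H8N2O4.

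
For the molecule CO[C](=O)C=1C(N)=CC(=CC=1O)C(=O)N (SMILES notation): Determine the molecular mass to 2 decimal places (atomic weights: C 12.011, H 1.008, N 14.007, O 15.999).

First, the molecular formula is C9H10N2O4 (counting implicit H from valence).
  C: 9 × 12.011 = 108.099
  H: 10 × 1.008 = 10.080
  N: 2 × 14.007 = 28.014
  O: 4 × 15.999 = 63.996
Sum: 9×12.011 + 10×1.008 + 2×14.007 + 4×15.999 = 210.189 → 210.19 g/mol.

210.19 g/mol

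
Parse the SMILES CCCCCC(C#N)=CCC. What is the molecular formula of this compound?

Walk through each heavy atom and fill implicit hydrogens from standard valence (C 4, N 3, O 2, S 2, halogen 1):
  atom 1: C, bond orders sum to 1 (valence 4) → 3 H
  atom 2: C, bond orders sum to 2 (valence 4) → 2 H
  atom 3: C, bond orders sum to 2 (valence 4) → 2 H
  atom 4: C, bond orders sum to 2 (valence 4) → 2 H
  atom 5: C, bond orders sum to 2 (valence 4) → 2 H
  atom 6: C, bond orders sum to 4 (valence 4) → 0 H
  atom 7: C, bond orders sum to 4 (valence 4) → 0 H
  atom 8: N, bond orders sum to 3 (valence 3) → 0 H
  atom 9: C, bond orders sum to 3 (valence 4) → 1 H
  atom 10: C, bond orders sum to 2 (valence 4) → 2 H
  atom 11: C, bond orders sum to 1 (valence 4) → 3 H
Totals → C:10, H:17, N:1.

C10H17N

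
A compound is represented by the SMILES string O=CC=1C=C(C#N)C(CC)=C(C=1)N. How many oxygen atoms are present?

1

Scan the SMILES for O atoms (remember two-letter symbols like Cl and Br are single atoms).
Oxygen count: 1.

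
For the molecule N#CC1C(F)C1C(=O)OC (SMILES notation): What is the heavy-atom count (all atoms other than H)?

10

Every atom symbol written in the SMILES (organic subset) is one heavy atom; implicit H are not written.
Heavy atoms by element → C:6, F:1, N:1, O:2.
Total: 10.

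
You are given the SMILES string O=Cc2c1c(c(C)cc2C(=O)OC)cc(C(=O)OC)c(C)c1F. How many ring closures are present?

2

In SMILES, each pair of matching ring-closure digits denotes one ring-closing bond; the number of such bonds equals the number of independent rings.
Ring-closure bonds here: 2.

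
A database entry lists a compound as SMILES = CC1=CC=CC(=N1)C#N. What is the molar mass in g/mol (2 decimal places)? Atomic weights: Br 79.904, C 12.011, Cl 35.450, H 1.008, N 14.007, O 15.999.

118.14 g/mol

First, the molecular formula is C7H6N2 (counting implicit H from valence).
  C: 7 × 12.011 = 84.077
  H: 6 × 1.008 = 6.048
  N: 2 × 14.007 = 28.014
Sum: 7×12.011 + 6×1.008 + 2×14.007 = 118.139 → 118.14 g/mol.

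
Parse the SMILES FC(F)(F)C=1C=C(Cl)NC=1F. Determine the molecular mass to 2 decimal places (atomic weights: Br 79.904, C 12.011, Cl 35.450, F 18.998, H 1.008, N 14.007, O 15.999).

187.52 g/mol

First, the molecular formula is C5H2ClF4N (counting implicit H from valence).
  C: 5 × 12.011 = 60.055
  Cl: 1 × 35.450 = 35.450
  F: 4 × 18.998 = 75.992
  H: 2 × 1.008 = 2.016
  N: 1 × 14.007 = 14.007
Sum: 5×12.011 + 1×35.450 + 4×18.998 + 2×1.008 + 1×14.007 = 187.520 → 187.52 g/mol.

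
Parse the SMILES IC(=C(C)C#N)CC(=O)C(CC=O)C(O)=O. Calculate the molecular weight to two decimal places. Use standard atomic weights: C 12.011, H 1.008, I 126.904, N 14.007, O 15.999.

First, the molecular formula is C10H10INO4 (counting implicit H from valence).
  C: 10 × 12.011 = 120.110
  H: 10 × 1.008 = 10.080
  I: 1 × 126.904 = 126.904
  N: 1 × 14.007 = 14.007
  O: 4 × 15.999 = 63.996
Sum: 10×12.011 + 10×1.008 + 1×126.904 + 1×14.007 + 4×15.999 = 335.097 → 335.10 g/mol.

335.10 g/mol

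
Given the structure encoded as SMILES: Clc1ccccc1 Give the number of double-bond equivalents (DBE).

Molecular formula: C6H5Cl.
DoU = (2C + 2 + N − H − X) / 2, where X is the halogen count and O/S are ignored.
    = (2·6 + 2 + 0 − 5 − 1) / 2 = 8 / 2 = 4.

4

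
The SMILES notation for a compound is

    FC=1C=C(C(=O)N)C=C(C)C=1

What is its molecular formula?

Walk through each heavy atom and fill implicit hydrogens from standard valence (C 4, N 3, O 2, S 2, halogen 1):
  atom 1: F (halogen, monovalent) → 0 H
  atom 2: C, bond orders sum to 4 (valence 4) → 0 H
  atom 3: C, bond orders sum to 3 (valence 4) → 1 H
  atom 4: C, bond orders sum to 4 (valence 4) → 0 H
  atom 5: C, bond orders sum to 4 (valence 4) → 0 H
  atom 6: O, bond orders sum to 2 (valence 2) → 0 H
  atom 7: N, bond orders sum to 1 (valence 3) → 2 H
  atom 8: C, bond orders sum to 3 (valence 4) → 1 H
  atom 9: C, bond orders sum to 4 (valence 4) → 0 H
  atom 10: C, bond orders sum to 1 (valence 4) → 3 H
  atom 11: C, bond orders sum to 3 (valence 4) → 1 H
Totals → C:8, H:8, F:1, N:1, O:1.

C8H8FNO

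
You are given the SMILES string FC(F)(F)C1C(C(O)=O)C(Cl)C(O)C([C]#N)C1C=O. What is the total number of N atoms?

Scan the SMILES for N atoms (remember two-letter symbols like Cl and Br are single atoms).
Nitrogen count: 1.

1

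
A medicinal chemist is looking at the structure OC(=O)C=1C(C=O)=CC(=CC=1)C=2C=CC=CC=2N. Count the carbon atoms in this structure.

14

Count every carbon token in the SMILES (each C, including those in ring-closure positions and inside branches).
Carbon count: 14.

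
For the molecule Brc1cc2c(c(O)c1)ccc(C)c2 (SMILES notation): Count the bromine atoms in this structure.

Scan the SMILES for Br atoms (remember two-letter symbols like Cl and Br are single atoms).
Bromine count: 1.

1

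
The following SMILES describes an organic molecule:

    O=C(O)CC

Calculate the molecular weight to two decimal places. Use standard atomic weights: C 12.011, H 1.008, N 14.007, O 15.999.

74.08 g/mol

First, the molecular formula is C3H6O2 (counting implicit H from valence).
  C: 3 × 12.011 = 36.033
  H: 6 × 1.008 = 6.048
  O: 2 × 15.999 = 31.998
Sum: 3×12.011 + 6×1.008 + 2×15.999 = 74.079 → 74.08 g/mol.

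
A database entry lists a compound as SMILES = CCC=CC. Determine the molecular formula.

C5H10

Walk through each heavy atom and fill implicit hydrogens from standard valence (C 4, N 3, O 2, S 2, halogen 1):
  atom 1: C, bond orders sum to 1 (valence 4) → 3 H
  atom 2: C, bond orders sum to 2 (valence 4) → 2 H
  atom 3: C, bond orders sum to 3 (valence 4) → 1 H
  atom 4: C, bond orders sum to 3 (valence 4) → 1 H
  atom 5: C, bond orders sum to 1 (valence 4) → 3 H
Totals → C:5, H:10.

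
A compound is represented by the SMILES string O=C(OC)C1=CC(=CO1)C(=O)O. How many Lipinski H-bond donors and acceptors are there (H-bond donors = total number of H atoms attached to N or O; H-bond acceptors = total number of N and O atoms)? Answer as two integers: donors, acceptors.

1, 5

Donors: find every N or O and count the H atoms it carries.
  atom 1 (O): bond orders sum to 2 → 0 H
  atom 3 (O): bond orders sum to 2 → 0 H
  atom 9 (O): bond orders sum to 2 → 0 H
  atom 11 (O): bond orders sum to 2 → 0 H
  atom 12 (O): bond orders sum to 1 → 1 H
Lipinski HBD = 1.
Acceptors: N atoms = 0, O atoms = 5 → HBA = 5.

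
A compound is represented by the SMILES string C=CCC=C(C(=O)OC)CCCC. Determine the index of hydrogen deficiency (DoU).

3

Degree of unsaturation = (number of rings) + (number of π bonds).
Ring closures in the SMILES: 0.
π bonds: 3 double bonds (each 1 DoU) → 3 DoU from unsaturation.
Total DoU = 0 + 3 = 3.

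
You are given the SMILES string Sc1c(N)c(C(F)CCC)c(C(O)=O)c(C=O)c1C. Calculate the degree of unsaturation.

6

Molecular formula: C13H16FNO3S.
DoU = (2C + 2 + N − H − X) / 2, where X is the halogen count and O/S are ignored.
    = (2·13 + 2 + 1 − 16 − 1) / 2 = 12 / 2 = 6.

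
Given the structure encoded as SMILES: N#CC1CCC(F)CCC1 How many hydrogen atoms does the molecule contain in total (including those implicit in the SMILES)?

Walk through each heavy atom and fill implicit hydrogens from standard valence (C 4, N 3, O 2, S 2, halogen 1):
  atom 1: N, bond orders sum to 3 (valence 3) → 0 H
  atom 2: C, bond orders sum to 4 (valence 4) → 0 H
  atom 3: C, bond orders sum to 3 (valence 4) → 1 H
  atom 4: C, bond orders sum to 2 (valence 4) → 2 H
  atom 5: C, bond orders sum to 2 (valence 4) → 2 H
  atom 6: C, bond orders sum to 3 (valence 4) → 1 H
  atom 7: F (halogen, monovalent) → 0 H
  atom 8: C, bond orders sum to 2 (valence 4) → 2 H
  atom 9: C, bond orders sum to 2 (valence 4) → 2 H
  atom 10: C, bond orders sum to 2 (valence 4) → 2 H
Total hydrogens: 12.

12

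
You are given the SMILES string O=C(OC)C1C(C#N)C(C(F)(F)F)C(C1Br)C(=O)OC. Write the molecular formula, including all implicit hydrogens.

Walk through each heavy atom and fill implicit hydrogens from standard valence (C 4, N 3, O 2, S 2, halogen 1):
  atom 1: O, bond orders sum to 2 (valence 2) → 0 H
  atom 2: C, bond orders sum to 4 (valence 4) → 0 H
  atom 3: O, bond orders sum to 2 (valence 2) → 0 H
  atom 4: C, bond orders sum to 1 (valence 4) → 3 H
  atom 5: C, bond orders sum to 3 (valence 4) → 1 H
  atom 6: C, bond orders sum to 3 (valence 4) → 1 H
  atom 7: C, bond orders sum to 4 (valence 4) → 0 H
  atom 8: N, bond orders sum to 3 (valence 3) → 0 H
  atom 9: C, bond orders sum to 3 (valence 4) → 1 H
  atom 10: C, bond orders sum to 4 (valence 4) → 0 H
  atom 11: F (halogen, monovalent) → 0 H
  atom 12: F (halogen, monovalent) → 0 H
  atom 13: F (halogen, monovalent) → 0 H
  atom 14: C, bond orders sum to 3 (valence 4) → 1 H
  atom 15: C, bond orders sum to 3 (valence 4) → 1 H
  atom 16: Br (halogen, monovalent) → 0 H
  atom 17: C, bond orders sum to 4 (valence 4) → 0 H
  atom 18: O, bond orders sum to 2 (valence 2) → 0 H
  atom 19: O, bond orders sum to 2 (valence 2) → 0 H
  atom 20: C, bond orders sum to 1 (valence 4) → 3 H
Totals → C:11, H:11, Br:1, F:3, N:1, O:4.

C11H11BrF3NO4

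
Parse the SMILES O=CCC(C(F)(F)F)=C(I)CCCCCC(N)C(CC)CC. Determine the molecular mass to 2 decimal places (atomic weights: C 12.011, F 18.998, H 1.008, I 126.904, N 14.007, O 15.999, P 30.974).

433.30 g/mol

First, the molecular formula is C16H27F3INO (counting implicit H from valence).
  C: 16 × 12.011 = 192.176
  F: 3 × 18.998 = 56.994
  H: 27 × 1.008 = 27.216
  I: 1 × 126.904 = 126.904
  N: 1 × 14.007 = 14.007
  O: 1 × 15.999 = 15.999
Sum: 16×12.011 + 3×18.998 + 27×1.008 + 1×126.904 + 1×14.007 + 1×15.999 = 433.296 → 433.30 g/mol.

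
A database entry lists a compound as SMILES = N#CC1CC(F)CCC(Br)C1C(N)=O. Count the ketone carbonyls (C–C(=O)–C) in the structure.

Scan the SMILES for the ketone motif — none present.
Groups that are present: 1 amide, 1 nitrile.

0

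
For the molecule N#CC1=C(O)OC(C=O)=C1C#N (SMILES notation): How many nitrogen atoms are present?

Scan the SMILES for N atoms (remember two-letter symbols like Cl and Br are single atoms).
Nitrogen count: 2.

2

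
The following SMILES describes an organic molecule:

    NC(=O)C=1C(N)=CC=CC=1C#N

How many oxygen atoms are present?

Scan the SMILES for O atoms (remember two-letter symbols like Cl and Br are single atoms).
Oxygen count: 1.

1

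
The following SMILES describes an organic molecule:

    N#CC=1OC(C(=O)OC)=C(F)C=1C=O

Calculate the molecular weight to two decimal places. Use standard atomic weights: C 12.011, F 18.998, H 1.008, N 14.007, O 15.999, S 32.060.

First, the molecular formula is C8H4FNO4 (counting implicit H from valence).
  C: 8 × 12.011 = 96.088
  F: 1 × 18.998 = 18.998
  H: 4 × 1.008 = 4.032
  N: 1 × 14.007 = 14.007
  O: 4 × 15.999 = 63.996
Sum: 8×12.011 + 1×18.998 + 4×1.008 + 1×14.007 + 4×15.999 = 197.121 → 197.12 g/mol.

197.12 g/mol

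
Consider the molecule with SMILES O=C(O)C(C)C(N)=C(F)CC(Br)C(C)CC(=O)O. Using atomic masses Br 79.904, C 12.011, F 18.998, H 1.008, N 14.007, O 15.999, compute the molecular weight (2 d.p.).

First, the molecular formula is C11H17BrFNO4 (counting implicit H from valence).
  Br: 1 × 79.904 = 79.904
  C: 11 × 12.011 = 132.121
  F: 1 × 18.998 = 18.998
  H: 17 × 1.008 = 17.136
  N: 1 × 14.007 = 14.007
  O: 4 × 15.999 = 63.996
Sum: 1×79.904 + 11×12.011 + 1×18.998 + 17×1.008 + 1×14.007 + 4×15.999 = 326.162 → 326.16 g/mol.

326.16 g/mol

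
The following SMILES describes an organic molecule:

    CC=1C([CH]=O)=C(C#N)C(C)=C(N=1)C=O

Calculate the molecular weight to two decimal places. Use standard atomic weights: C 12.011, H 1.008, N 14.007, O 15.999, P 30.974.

188.19 g/mol

First, the molecular formula is C10H8N2O2 (counting implicit H from valence).
  C: 10 × 12.011 = 120.110
  H: 8 × 1.008 = 8.064
  N: 2 × 14.007 = 28.014
  O: 2 × 15.999 = 31.998
Sum: 10×12.011 + 8×1.008 + 2×14.007 + 2×15.999 = 188.186 → 188.19 g/mol.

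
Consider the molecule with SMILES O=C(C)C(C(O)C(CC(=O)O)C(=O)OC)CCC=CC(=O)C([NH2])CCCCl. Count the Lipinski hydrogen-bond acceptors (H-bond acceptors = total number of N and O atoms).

N atoms: 1; O atoms: 7.
Lipinski HBA = 1 + 7 = 8.

8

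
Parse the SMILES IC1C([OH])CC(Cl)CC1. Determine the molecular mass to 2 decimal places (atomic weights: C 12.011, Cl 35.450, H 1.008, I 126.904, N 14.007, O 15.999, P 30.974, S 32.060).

260.50 g/mol

First, the molecular formula is C6H10ClIO (counting implicit H from valence).
  C: 6 × 12.011 = 72.066
  Cl: 1 × 35.450 = 35.450
  H: 10 × 1.008 = 10.080
  I: 1 × 126.904 = 126.904
  O: 1 × 15.999 = 15.999
Sum: 6×12.011 + 1×35.450 + 10×1.008 + 1×126.904 + 1×15.999 = 260.499 → 260.50 g/mol.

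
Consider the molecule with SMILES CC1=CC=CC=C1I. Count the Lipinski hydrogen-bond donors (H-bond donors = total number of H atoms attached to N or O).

Donors: find every N or O and count the H atoms it carries.
  (no N or O atoms present)
Lipinski HBD = 0.

0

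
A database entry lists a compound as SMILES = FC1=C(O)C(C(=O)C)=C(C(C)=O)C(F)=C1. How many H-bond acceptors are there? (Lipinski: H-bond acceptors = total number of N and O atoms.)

N atoms: 0; O atoms: 3.
Lipinski HBA = 0 + 3 = 3.

3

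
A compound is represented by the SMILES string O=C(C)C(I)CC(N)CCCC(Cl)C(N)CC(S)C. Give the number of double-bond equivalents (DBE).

Degree of unsaturation = (number of rings) + (number of π bonds).
Ring closures in the SMILES: 0.
π bonds: 1 double bond (each 1 DoU) → 1 DoU from unsaturation.
Total DoU = 0 + 1 = 1.

1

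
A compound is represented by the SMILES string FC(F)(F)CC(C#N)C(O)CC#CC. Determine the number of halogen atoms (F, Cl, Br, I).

Halogen atoms appear at heavy-atom positions 1, 3, 4 (3×F).
Other groups present: 1 alkyne, 1 hydroxyl, 1 nitrile.
Halogen count: 3.

3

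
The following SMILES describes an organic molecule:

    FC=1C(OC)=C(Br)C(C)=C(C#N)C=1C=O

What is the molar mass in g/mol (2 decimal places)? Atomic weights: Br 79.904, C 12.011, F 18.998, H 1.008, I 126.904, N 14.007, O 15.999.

First, the molecular formula is C10H7BrFNO2 (counting implicit H from valence).
  Br: 1 × 79.904 = 79.904
  C: 10 × 12.011 = 120.110
  F: 1 × 18.998 = 18.998
  H: 7 × 1.008 = 7.056
  N: 1 × 14.007 = 14.007
  O: 2 × 15.999 = 31.998
Sum: 1×79.904 + 10×12.011 + 1×18.998 + 7×1.008 + 1×14.007 + 2×15.999 = 272.073 → 272.07 g/mol.

272.07 g/mol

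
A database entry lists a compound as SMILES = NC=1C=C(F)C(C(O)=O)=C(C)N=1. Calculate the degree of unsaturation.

5

Degree of unsaturation = (number of rings) + (number of π bonds).
Ring closures in the SMILES: 1.
π bonds: 4 double bonds (each 1 DoU) → 4 DoU from unsaturation.
Total DoU = 1 + 4 = 5.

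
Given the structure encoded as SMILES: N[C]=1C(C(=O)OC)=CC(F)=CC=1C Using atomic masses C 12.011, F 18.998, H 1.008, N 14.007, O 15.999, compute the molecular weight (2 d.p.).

First, the molecular formula is C9H10FNO2 (counting implicit H from valence).
  C: 9 × 12.011 = 108.099
  F: 1 × 18.998 = 18.998
  H: 10 × 1.008 = 10.080
  N: 1 × 14.007 = 14.007
  O: 2 × 15.999 = 31.998
Sum: 9×12.011 + 1×18.998 + 10×1.008 + 1×14.007 + 2×15.999 = 183.182 → 183.18 g/mol.

183.18 g/mol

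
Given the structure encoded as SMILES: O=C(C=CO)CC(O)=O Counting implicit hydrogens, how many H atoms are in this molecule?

6

Walk through each heavy atom and fill implicit hydrogens from standard valence (C 4, N 3, O 2, S 2, halogen 1):
  atom 1: O, bond orders sum to 2 (valence 2) → 0 H
  atom 2: C, bond orders sum to 4 (valence 4) → 0 H
  atom 3: C, bond orders sum to 3 (valence 4) → 1 H
  atom 4: C, bond orders sum to 3 (valence 4) → 1 H
  atom 5: O, bond orders sum to 1 (valence 2) → 1 H
  atom 6: C, bond orders sum to 2 (valence 4) → 2 H
  atom 7: C, bond orders sum to 4 (valence 4) → 0 H
  atom 8: O, bond orders sum to 1 (valence 2) → 1 H
  atom 9: O, bond orders sum to 2 (valence 2) → 0 H
Total hydrogens: 6.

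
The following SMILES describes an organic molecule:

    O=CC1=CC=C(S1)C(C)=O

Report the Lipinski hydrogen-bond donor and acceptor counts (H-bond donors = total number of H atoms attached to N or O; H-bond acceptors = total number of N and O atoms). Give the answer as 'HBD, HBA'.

0, 2

Donors: find every N or O and count the H atoms it carries.
  atom 1 (O): bond orders sum to 2 → 0 H
  atom 10 (O): bond orders sum to 2 → 0 H
Lipinski HBD = 0.
Acceptors: N atoms = 0, O atoms = 2 → HBA = 2.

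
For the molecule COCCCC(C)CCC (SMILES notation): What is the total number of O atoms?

Scan the SMILES for O atoms (remember two-letter symbols like Cl and Br are single atoms).
Oxygen count: 1.

1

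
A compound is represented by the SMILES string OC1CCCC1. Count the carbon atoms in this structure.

Count every carbon token in the SMILES (each C, including those in ring-closure positions and inside branches).
Carbon count: 5.

5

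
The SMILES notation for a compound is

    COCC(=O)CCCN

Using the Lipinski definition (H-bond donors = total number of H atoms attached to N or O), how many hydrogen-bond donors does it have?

Donors: find every N or O and count the H atoms it carries.
  atom 2 (O): bond orders sum to 2 → 0 H
  atom 5 (O): bond orders sum to 2 → 0 H
  atom 9 (N): bond orders sum to 1 → 2 H
Lipinski HBD = 2.

2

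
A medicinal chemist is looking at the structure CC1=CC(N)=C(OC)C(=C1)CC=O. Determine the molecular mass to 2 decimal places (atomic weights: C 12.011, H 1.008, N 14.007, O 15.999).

179.22 g/mol

First, the molecular formula is C10H13NO2 (counting implicit H from valence).
  C: 10 × 12.011 = 120.110
  H: 13 × 1.008 = 13.104
  N: 1 × 14.007 = 14.007
  O: 2 × 15.999 = 31.998
Sum: 10×12.011 + 13×1.008 + 1×14.007 + 2×15.999 = 179.219 → 179.22 g/mol.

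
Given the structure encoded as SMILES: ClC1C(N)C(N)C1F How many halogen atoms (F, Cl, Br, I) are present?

2

Halogen atoms appear at heavy-atom positions 1, 8 (1×Cl, 1×F).
Other groups present: 2 primary amine.
Halogen count: 2.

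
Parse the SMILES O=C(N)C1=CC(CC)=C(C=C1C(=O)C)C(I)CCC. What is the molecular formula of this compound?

C15H20INO2

Walk through each heavy atom and fill implicit hydrogens from standard valence (C 4, N 3, O 2, S 2, halogen 1):
  atom 1: O, bond orders sum to 2 (valence 2) → 0 H
  atom 2: C, bond orders sum to 4 (valence 4) → 0 H
  atom 3: N, bond orders sum to 1 (valence 3) → 2 H
  atom 4: C, bond orders sum to 4 (valence 4) → 0 H
  atom 5: C, bond orders sum to 3 (valence 4) → 1 H
  atom 6: C, bond orders sum to 4 (valence 4) → 0 H
  atom 7: C, bond orders sum to 2 (valence 4) → 2 H
  atom 8: C, bond orders sum to 1 (valence 4) → 3 H
  atom 9: C, bond orders sum to 4 (valence 4) → 0 H
  atom 10: C, bond orders sum to 3 (valence 4) → 1 H
  atom 11: C, bond orders sum to 4 (valence 4) → 0 H
  atom 12: C, bond orders sum to 4 (valence 4) → 0 H
  atom 13: O, bond orders sum to 2 (valence 2) → 0 H
  atom 14: C, bond orders sum to 1 (valence 4) → 3 H
  atom 15: C, bond orders sum to 3 (valence 4) → 1 H
  atom 16: I (halogen, monovalent) → 0 H
  atom 17: C, bond orders sum to 2 (valence 4) → 2 H
  atom 18: C, bond orders sum to 2 (valence 4) → 2 H
  atom 19: C, bond orders sum to 1 (valence 4) → 3 H
Totals → C:15, H:20, I:1, N:1, O:2.
In Hill order: C15H20INO2.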